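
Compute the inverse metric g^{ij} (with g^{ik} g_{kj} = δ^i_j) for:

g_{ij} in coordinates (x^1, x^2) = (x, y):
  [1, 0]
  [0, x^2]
The metric is diagonal, so g^{ij} is diagonal with entries 1/g_{ii}: diag(1, 1/(x^2)).
g^{ij}:
  [1, 0]
  [0, 1/x^2]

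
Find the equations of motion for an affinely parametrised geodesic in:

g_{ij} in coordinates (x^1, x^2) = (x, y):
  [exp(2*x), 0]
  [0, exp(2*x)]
Geodesic equation: d^2x^k/dλ^2 + Γ^k_{ij} (dx^i/dλ)(dx^j/dλ) = 0.
Non-zero Christoffel symbols:
Γ^x_{x x} = 1
Γ^x_{y y} = -1
Γ^y_{x y} = 1
Substituting (the symmetric pair Γ^k_{ij}, Γ^k_{ji} combines into a factor 2):
d^2x/dλ^2 + (dx/dλ)^2 - (dy/dλ)^2 = 0
d^2y/dλ^2 + 2 (dx/dλ)(dy/dλ) = 0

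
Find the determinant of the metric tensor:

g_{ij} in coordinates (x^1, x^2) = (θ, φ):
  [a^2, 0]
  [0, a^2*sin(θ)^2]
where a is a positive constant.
For a 2×2 metric: det(g) = g_{11}·g_{22} - g_{12}·g_{21}
= (a^2)·(a^2*sin(θ)^2) - (0)·(0)
= a^4*sin(θ)^2 - 0
det(g) = a^4*sin(θ)^2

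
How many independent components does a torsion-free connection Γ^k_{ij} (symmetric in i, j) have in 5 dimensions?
Γ^k_{ij} has n choices for the upper index and n(n+1)/2 independent symmetric lower index pairs.
Total = 5 × 5×6/2 = 5 × 15 = 75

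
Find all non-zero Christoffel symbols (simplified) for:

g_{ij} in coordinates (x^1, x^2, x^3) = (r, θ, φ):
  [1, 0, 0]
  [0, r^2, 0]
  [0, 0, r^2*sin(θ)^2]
Using Γ^k_{ij} = (1/2) g^{km} (∂_i g_{mj} + ∂_j g_{mi} - ∂_m g_{ij}); the metric is diagonal, so only the m = k term contributes.
Non-zero symbols (using the symmetry Γ^k_{ij} = Γ^k_{ji}):
Γ^r_{θ θ} = (1/2) g^{rr} (∂_θ g_{rθ} + ∂_θ g_{rθ} - ∂_r g_{θθ}) = (1/2)(1)((0) + (0) - (2*r)) = -r
Γ^r_{φ φ} = (1/2) g^{rr} (∂_φ g_{rφ} + ∂_φ g_{rφ} - ∂_r g_{φφ}) = (1/2)(1)((0) + (0) - (2*r*sin(θ)^2)) = -r*sin(θ)^2
Γ^θ_{r θ} = (1/2) g^{θθ} (∂_r g_{θθ} + ∂_θ g_{θr} - ∂_θ g_{rθ}) = (1/2)(1/r^2)((2*r) + (0) - (0)) = 1/r
Γ^θ_{φ φ} = (1/2) g^{θθ} (∂_φ g_{θφ} + ∂_φ g_{θφ} - ∂_θ g_{φφ}) = (1/2)(1/r^2)((0) + (0) - (r^2*sin(2*θ))) = -sin(2*θ)/2
Γ^φ_{r φ} = (1/2) g^{φφ} (∂_r g_{φφ} + ∂_φ g_{φr} - ∂_φ g_{rφ}) = (1/2)(1/(r^2*sin(θ)^2))((2*r*sin(θ)^2) + (0) - (0)) = 1/r
Γ^φ_{θ φ} = (1/2) g^{φφ} (∂_θ g_{φφ} + ∂_φ g_{φθ} - ∂_φ g_{θφ}) = (1/2)(1/(r^2*sin(θ)^2))((r^2*sin(2*θ)) + (0) - (0)) = 1/tan(θ)
All other Christoffel symbols are zero.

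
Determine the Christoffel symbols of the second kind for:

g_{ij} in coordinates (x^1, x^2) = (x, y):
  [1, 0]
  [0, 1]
Using Γ^k_{ij} = (1/2) g^{km} (∂_i g_{mj} + ∂_j g_{mi} - ∂_m g_{ij}); the metric is diagonal, so only the m = k term contributes.
Every metric component is constant, so all ∂_m g_{ij} = 0 and every Christoffel symbol vanishes.
All Christoffel symbols are zero.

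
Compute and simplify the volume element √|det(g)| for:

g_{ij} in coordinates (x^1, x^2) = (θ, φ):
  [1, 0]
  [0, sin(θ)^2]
det(g) = sin(θ)^2
√|det(g)| = sin(θ) (taking 0 < θ < π so that |sin(θ)| = sin(θ))
Volume element: dV = sin(θ) dθ dφ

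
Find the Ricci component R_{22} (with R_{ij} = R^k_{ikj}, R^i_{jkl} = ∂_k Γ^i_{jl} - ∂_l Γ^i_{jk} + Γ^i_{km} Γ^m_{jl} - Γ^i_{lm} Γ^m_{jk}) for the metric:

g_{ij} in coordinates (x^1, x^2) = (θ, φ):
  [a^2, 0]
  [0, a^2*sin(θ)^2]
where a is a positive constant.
Non-zero Christoffel symbols (Γ^k_{ij} = Γ^k_{ji}):
Γ^θ_{φ φ} = -sin(2*θ)/2
Γ^φ_{θ φ} = 1/tan(θ)
R^θ_{φ θ φ} = ∂_θ Γ^θ_{φ φ} - ∂_φ Γ^θ_{φ θ} + Γ^θ_{θ m} Γ^m_{φ φ} - Γ^θ_{φ m} Γ^m_{φ θ}
  = (-cos(2*θ)) - (0) + (0) - (-cos(θ)^2) = sin(θ)^2
R^φ_{φ φ φ} = 0 (a repeated index in an antisymmetric pair)
R_{φφ} = R^θ_{φ θ φ} + R^φ_{φ φ φ} = (sin(θ)^2) + (0) = sin(θ)^2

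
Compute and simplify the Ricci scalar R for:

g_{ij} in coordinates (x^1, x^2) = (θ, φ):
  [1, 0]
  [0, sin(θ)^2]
Non-zero Christoffel symbols (Γ^k_{ij} = Γ^k_{ji}):
Γ^θ_{φ φ} = -sin(2*θ)/2
Γ^φ_{θ φ} = 1/tan(θ)
Ricci tensor (R_{ij} = R^k_{ikj}): R_{θθ} = 1, R_{θφ} = 0, R_{φφ} = sin(θ)^2
Inverse metric: g^{θθ} = 1, g^{φφ} = 1/sin(θ)^2
R = g^{ij} R_{ij} = (1)(1) + (1/sin(θ)^2)(sin(θ)^2) = 2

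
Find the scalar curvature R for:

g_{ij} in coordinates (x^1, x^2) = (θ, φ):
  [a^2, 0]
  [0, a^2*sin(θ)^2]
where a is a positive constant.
Non-zero Christoffel symbols (Γ^k_{ij} = Γ^k_{ji}):
Γ^θ_{φ φ} = -sin(2*θ)/2
Γ^φ_{θ φ} = 1/tan(θ)
Ricci tensor (R_{ij} = R^k_{ikj}): R_{θθ} = 1, R_{θφ} = 0, R_{φφ} = sin(θ)^2
Inverse metric: g^{θθ} = 1/a^2, g^{φφ} = 1/(a^2*sin(θ)^2)
R = g^{ij} R_{ij} = (1/a^2)(1) + (1/(a^2*sin(θ)^2))(sin(θ)^2) = 2/a^2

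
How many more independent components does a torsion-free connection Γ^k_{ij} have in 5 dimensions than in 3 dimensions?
Independent components in n dimensions: n × n(n+1)/2 = n^2(n+1)/2.
5D: 5 × 15 = 75
3D: 3 × 6 = 18
Difference = 75 - 18 = 57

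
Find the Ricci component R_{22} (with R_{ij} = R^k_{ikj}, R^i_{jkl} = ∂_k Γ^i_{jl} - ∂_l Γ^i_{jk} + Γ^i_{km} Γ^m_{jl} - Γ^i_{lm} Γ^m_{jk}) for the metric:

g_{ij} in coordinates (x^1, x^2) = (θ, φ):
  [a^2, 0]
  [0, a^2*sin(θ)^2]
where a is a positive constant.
Non-zero Christoffel symbols (Γ^k_{ij} = Γ^k_{ji}):
Γ^θ_{φ φ} = -sin(2*θ)/2
Γ^φ_{θ φ} = 1/tan(θ)
R^θ_{φ θ φ} = ∂_θ Γ^θ_{φ φ} - ∂_φ Γ^θ_{φ θ} + Γ^θ_{θ m} Γ^m_{φ φ} - Γ^θ_{φ m} Γ^m_{φ θ}
  = (-cos(2*θ)) - (0) + (0) - (-cos(θ)^2) = sin(θ)^2
R^φ_{φ φ φ} = 0 (a repeated index in an antisymmetric pair)
R_{φφ} = R^θ_{φ θ φ} + R^φ_{φ φ φ} = (sin(θ)^2) + (0) = sin(θ)^2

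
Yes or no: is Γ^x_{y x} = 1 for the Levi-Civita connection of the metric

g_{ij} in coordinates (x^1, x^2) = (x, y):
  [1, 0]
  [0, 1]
Γ^x_{y x} = (1/2) g^{xx} (∂_y g_{xx} + ∂_x g_{xy} - ∂_x g_{yx}) = (1/2)(1)((0) + (0) - (0)) = 0
This differs from the proposed value 1.
No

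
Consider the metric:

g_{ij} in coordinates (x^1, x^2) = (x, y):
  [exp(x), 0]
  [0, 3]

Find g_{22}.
With x^1 = x, x^2 = y, g_{22} = g_{yy} is the row-2, column-2 entry of the matrix.
g_{22} = 3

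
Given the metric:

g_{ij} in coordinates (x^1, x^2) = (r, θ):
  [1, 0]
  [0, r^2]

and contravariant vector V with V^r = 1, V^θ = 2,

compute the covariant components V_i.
V_i = g_{ij} V^j:
V_r = (1)(1) + (0)(2) = 1
V_θ = (0)(1) + (r^2)(2) = 2*r^2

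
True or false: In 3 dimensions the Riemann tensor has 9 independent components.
n^2(n^2-1)/12 = 9·8/12 = 6 independent components for n = 3.
False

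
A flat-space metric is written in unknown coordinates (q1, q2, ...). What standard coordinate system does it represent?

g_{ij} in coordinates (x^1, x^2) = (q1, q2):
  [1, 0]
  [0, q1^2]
The line element ds^2 = dq1^2 + q1^2 dq2^2 is dr^2 + r^2 dθ^2 with q1 = r, q2 = θ.
polar coordinates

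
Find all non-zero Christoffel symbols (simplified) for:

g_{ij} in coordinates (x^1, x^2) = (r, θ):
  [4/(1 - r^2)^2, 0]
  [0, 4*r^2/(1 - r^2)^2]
Using Γ^k_{ij} = (1/2) g^{km} (∂_i g_{mj} + ∂_j g_{mi} - ∂_m g_{ij}); the metric is diagonal, so only the m = k term contributes.
Non-zero symbols (using the symmetry Γ^k_{ij} = Γ^k_{ji}):
Γ^r_{r r} = (1/2) g^{rr} (∂_r g_{rr} + ∂_r g_{rr} - ∂_r g_{rr}) = (1/2)((1 - r^2)^2/4)((16*r/(1 - r^2)^3) + (16*r/(1 - r^2)^3) - (16*r/(1 - r^2)^3)) = 2*r/(1 - r^2)
Γ^r_{θ θ} = (1/2) g^{rr} (∂_θ g_{rθ} + ∂_θ g_{rθ} - ∂_r g_{θθ}) = (1/2)((1 - r^2)^2/4)((0) + (0) - (-8*(r^3 + r)/(r^2 - 1)^3)) = (r^3 + r)/(r^2 - 1)
Γ^θ_{r θ} = (1/2) g^{θθ} (∂_r g_{θθ} + ∂_θ g_{θr} - ∂_θ g_{rθ}) = (1/2)((1 - r^2)^2/(4*r^2))((-8*(r^3 + r)/(r^2 - 1)^3) + (0) - (0)) = (-r^2 - 1)/(r^3 - r)
All other Christoffel symbols are zero.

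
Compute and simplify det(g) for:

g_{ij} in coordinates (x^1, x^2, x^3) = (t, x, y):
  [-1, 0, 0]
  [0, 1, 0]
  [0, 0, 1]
Diagonal metric: det(g) = g_{11}·g_{22}·g_{33}
= (-1)·(1)·(1)
det(g) = -1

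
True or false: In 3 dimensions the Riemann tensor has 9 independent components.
n^2(n^2-1)/12 = 9·8/12 = 6 independent components for n = 3.
False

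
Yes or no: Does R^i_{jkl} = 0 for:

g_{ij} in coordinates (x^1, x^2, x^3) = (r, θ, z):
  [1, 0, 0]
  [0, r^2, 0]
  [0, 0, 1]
Non-zero Christoffel symbols:
Γ^r_{θ θ} = -r
Γ^θ_{r θ} = 1/r
Ricci tensor: R_{rr} = 0, R_{rθ} = 0, R_{rz} = 0, R_{θθ} = 0, R_{θz} = 0, R_{zz} = 0
All R_{ij} vanish; in 3 dimensions the Riemann tensor is fully determined by the Ricci tensor, so R^i_{jkl} = 0: the metric is flat (curvilinear coordinates on flat space).
Yes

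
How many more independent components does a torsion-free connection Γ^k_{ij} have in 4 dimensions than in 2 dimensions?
Independent components in n dimensions: n × n(n+1)/2 = n^2(n+1)/2.
4D: 4 × 10 = 40
2D: 2 × 3 = 6
Difference = 40 - 6 = 34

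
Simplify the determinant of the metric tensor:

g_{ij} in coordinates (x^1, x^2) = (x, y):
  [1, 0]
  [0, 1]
For a 2×2 metric: det(g) = g_{11}·g_{22} - g_{12}·g_{21}
= (1)·(1) - (0)·(0)
= 1 - 0
det(g) = 1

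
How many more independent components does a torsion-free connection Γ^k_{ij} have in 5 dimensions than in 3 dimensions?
Independent components in n dimensions: n × n(n+1)/2 = n^2(n+1)/2.
5D: 5 × 15 = 75
3D: 3 × 6 = 18
Difference = 75 - 18 = 57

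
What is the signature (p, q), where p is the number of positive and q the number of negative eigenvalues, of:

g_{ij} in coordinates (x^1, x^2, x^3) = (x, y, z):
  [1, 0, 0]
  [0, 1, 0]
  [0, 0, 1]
The metric is diagonal, so its eigenvalues are the diagonal entries: 1, 1, 1 (at a generic point, where coordinate-dependent entries are positive).
3 positive, 0 negative.
(3, 0) - Riemannian (positive definite)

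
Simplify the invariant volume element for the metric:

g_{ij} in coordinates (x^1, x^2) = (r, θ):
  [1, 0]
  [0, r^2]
det(g) = r^2
√|det(g)| = r
Volume element: dV = r dr dθ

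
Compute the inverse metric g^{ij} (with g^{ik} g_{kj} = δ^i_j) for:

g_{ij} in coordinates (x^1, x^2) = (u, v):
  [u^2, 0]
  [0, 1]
The metric is diagonal, so g^{ij} is diagonal with entries 1/g_{ii}: diag(1/(u^2), 1).
g^{ij}:
  [1/u^2, 0]
  [0, 1]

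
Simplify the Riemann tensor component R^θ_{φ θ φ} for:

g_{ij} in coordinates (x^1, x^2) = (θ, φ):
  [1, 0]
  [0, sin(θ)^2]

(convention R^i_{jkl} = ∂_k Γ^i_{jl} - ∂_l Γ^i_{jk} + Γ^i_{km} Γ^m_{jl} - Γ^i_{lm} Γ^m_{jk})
Non-zero Christoffel symbols (Γ^k_{ij} = Γ^k_{ji}):
Γ^θ_{φ φ} = -sin(2*θ)/2
Γ^φ_{θ φ} = 1/tan(θ)
R^θ_{φ θ φ} = ∂_θ Γ^θ_{φ φ} - ∂_φ Γ^θ_{φ θ} + Γ^θ_{θ m} Γ^m_{φ φ} - Γ^θ_{φ m} Γ^m_{φ θ}
  = (-cos(2*θ)) - (0) + (0) - (-cos(θ)^2) = sin(θ)^2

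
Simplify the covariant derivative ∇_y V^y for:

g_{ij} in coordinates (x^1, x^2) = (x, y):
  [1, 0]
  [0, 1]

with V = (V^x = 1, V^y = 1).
All Christoffel symbols are zero.
∇_y V^y = ∂_y V^y + Γ^y_{y j} V^j
  = (0) + (0)(1) + (0)(1)
  = 0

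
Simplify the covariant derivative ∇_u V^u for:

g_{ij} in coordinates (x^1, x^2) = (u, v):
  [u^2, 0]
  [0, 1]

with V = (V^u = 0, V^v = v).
Non-zero Christoffel symbols:
Γ^u_{u u} = 1/u
∇_u V^u = ∂_u V^u + Γ^u_{u j} V^j
  = (0) + (1/u)(0) + (0)(v)
  = 0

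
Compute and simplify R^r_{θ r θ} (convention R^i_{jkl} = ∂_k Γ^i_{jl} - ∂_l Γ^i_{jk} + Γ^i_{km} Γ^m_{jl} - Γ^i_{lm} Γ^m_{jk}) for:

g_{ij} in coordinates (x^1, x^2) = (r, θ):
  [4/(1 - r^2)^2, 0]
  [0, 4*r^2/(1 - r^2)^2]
Non-zero Christoffel symbols (Γ^k_{ij} = Γ^k_{ji}):
Γ^r_{r r} = 2*r/(1 - r^2)
Γ^r_{θ θ} = (r^3 + r)/(r^2 - 1)
Γ^θ_{r θ} = (-r^2 - 1)/(r^3 - r)
R^r_{θ r θ} = ∂_r Γ^r_{θ θ} - ∂_θ Γ^r_{θ r} + Γ^r_{r m} Γ^m_{θ θ} - Γ^r_{θ m} Γ^m_{θ r}
  = ((r^4 - 4*r^2 - 1)/(r^2 - 1)^2) - (0) + (-2*r^2*(r^2 + 1)/(r^2 - 1)^2) - (-(r^2 + 1)^2/(r^2 - 1)^2) = -4*r^2/(r^2 - 1)^2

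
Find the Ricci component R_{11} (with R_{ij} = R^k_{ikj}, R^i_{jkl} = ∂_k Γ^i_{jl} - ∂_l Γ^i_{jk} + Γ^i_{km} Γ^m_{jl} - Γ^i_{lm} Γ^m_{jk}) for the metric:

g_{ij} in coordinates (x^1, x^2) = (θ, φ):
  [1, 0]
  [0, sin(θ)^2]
Non-zero Christoffel symbols (Γ^k_{ij} = Γ^k_{ji}):
Γ^θ_{φ φ} = -sin(2*θ)/2
Γ^φ_{θ φ} = 1/tan(θ)
R^θ_{θ θ θ} = 0 (a repeated index in an antisymmetric pair)
R^φ_{θ φ θ} = ∂_φ Γ^φ_{θ θ} - ∂_θ Γ^φ_{θ φ} + Γ^φ_{φ m} Γ^m_{θ θ} - Γ^φ_{θ m} Γ^m_{θ φ}
  = (0) - (-1/sin(θ)^2) + (0) - (1/tan(θ)^2) = 1
R_{θθ} = R^θ_{θ θ θ} + R^φ_{θ φ θ} = (0) + (1) = 1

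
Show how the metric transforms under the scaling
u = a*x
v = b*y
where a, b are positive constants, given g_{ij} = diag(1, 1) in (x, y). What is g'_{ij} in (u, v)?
Invert the transformation: x = u/a, y = v/b
g'_{ij} = (∂x^k/∂x'^i)(∂x^l/∂x'^j) g_{kl}; with g_{kl} = δ_{kl} this is Σ_k (∂x^k/∂x'^i)(∂x^k/∂x'^j).
Jacobian: ∂x/∂u = 1/a, ∂x/∂v = 0, ∂y/∂u = 0, ∂y/∂v = 1/b
g'_{uu} = (1/a)(1/a) + (0)(0) = 1/a^2
g'_{uv} = (1/a)(0) + (0)(1/b) = 0
g'_{vv} = (0)(0) + (1/b)(1/b) = 1/b^2
g'_{ij} = diag(1/a^2, 1/b^2)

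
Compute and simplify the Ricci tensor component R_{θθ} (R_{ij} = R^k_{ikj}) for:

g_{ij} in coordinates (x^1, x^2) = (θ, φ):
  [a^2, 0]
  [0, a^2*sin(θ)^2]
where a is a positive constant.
Non-zero Christoffel symbols (Γ^k_{ij} = Γ^k_{ji}):
Γ^θ_{φ φ} = -sin(2*θ)/2
Γ^φ_{θ φ} = 1/tan(θ)
R^θ_{θ θ θ} = 0 (a repeated index in an antisymmetric pair)
R^φ_{θ φ θ} = ∂_φ Γ^φ_{θ θ} - ∂_θ Γ^φ_{θ φ} + Γ^φ_{φ m} Γ^m_{θ θ} - Γ^φ_{θ m} Γ^m_{θ φ}
  = (0) - (-1/sin(θ)^2) + (0) - (1/tan(θ)^2) = 1
R_{θθ} = R^θ_{θ θ θ} + R^φ_{θ φ θ} = (0) + (1) = 1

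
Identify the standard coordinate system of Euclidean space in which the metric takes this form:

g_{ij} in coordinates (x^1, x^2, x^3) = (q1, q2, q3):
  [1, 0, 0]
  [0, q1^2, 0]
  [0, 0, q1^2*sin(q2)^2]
The line element ds^2 = dq1^2 + q1^2 dq2^2 + q1^2 sin(q2)^2 dq3^2 is dr^2 + r^2 dθ^2 + r^2 sin(θ)^2 dφ^2 with q1 = r, q2 = θ, q3 = φ.
spherical coordinates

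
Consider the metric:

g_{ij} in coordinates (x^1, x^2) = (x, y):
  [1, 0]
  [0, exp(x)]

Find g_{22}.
With x^1 = x, x^2 = y, g_{22} = g_{yy} is the row-2, column-2 entry of the matrix.
g_{22} = exp(x)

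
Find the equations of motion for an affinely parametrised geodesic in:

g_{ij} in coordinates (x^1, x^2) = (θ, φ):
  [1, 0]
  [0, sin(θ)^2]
Geodesic equation: d^2x^k/dλ^2 + Γ^k_{ij} (dx^i/dλ)(dx^j/dλ) = 0.
Non-zero Christoffel symbols:
Γ^θ_{φ φ} = -sin(2*θ)/2
Γ^φ_{θ φ} = 1/tan(θ)
Substituting (the symmetric pair Γ^k_{ij}, Γ^k_{ji} combines into a factor 2):
d^2θ/dλ^2 - (sin(2*θ)/2) (dφ/dλ)^2 = 0
d^2φ/dλ^2 + (2/tan(θ)) (dθ/dλ)(dφ/dλ) = 0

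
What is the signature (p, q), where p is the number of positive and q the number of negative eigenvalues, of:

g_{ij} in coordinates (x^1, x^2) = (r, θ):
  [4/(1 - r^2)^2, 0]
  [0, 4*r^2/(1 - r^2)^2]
The metric is diagonal, so its eigenvalues are the diagonal entries: 4/(1 - r^2)^2, 4*r^2/(1 - r^2)^2 (at a generic point, where coordinate-dependent entries are positive).
2 positive, 0 negative.
(2, 0) - Riemannian (positive definite)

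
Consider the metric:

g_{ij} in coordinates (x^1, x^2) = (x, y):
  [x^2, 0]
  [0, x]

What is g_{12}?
With x^1 = x, x^2 = y, g_{12} = g_{xy} is the row-1, column-2 entry of the matrix.
g_{12} = 0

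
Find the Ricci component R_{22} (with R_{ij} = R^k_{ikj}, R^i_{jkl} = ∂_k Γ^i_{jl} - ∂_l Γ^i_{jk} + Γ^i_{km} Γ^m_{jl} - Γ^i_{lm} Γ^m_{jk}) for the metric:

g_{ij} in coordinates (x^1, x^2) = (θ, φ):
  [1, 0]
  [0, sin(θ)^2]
Non-zero Christoffel symbols (Γ^k_{ij} = Γ^k_{ji}):
Γ^θ_{φ φ} = -sin(2*θ)/2
Γ^φ_{θ φ} = 1/tan(θ)
R^θ_{φ θ φ} = ∂_θ Γ^θ_{φ φ} - ∂_φ Γ^θ_{φ θ} + Γ^θ_{θ m} Γ^m_{φ φ} - Γ^θ_{φ m} Γ^m_{φ θ}
  = (-cos(2*θ)) - (0) + (0) - (-cos(θ)^2) = sin(θ)^2
R^φ_{φ φ φ} = 0 (a repeated index in an antisymmetric pair)
R_{φφ} = R^θ_{φ θ φ} + R^φ_{φ φ φ} = (sin(θ)^2) + (0) = sin(θ)^2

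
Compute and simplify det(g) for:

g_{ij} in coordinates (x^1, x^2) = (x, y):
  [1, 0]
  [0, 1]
For a 2×2 metric: det(g) = g_{11}·g_{22} - g_{12}·g_{21}
= (1)·(1) - (0)·(0)
= 1 - 0
det(g) = 1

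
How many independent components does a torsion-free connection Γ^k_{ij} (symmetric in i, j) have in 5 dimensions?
Γ^k_{ij} has n choices for the upper index and n(n+1)/2 independent symmetric lower index pairs.
Total = 5 × 5×6/2 = 5 × 15 = 75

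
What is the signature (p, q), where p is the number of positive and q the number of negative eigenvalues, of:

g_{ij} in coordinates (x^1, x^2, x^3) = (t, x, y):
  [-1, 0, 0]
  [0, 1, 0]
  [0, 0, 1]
The metric is diagonal, so its eigenvalues are the diagonal entries: -1, 1, 1 (at a generic point, where coordinate-dependent entries are positive).
2 positive, 1 negative.
(2, 1) - Lorentzian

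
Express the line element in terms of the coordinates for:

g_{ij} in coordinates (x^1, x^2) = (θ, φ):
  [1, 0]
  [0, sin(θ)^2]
ds^2 = g_{ij} dx^i dx^j; only the non-zero components contribute.
ds^2 = dθ^2 + sin(θ)^2 dφ^2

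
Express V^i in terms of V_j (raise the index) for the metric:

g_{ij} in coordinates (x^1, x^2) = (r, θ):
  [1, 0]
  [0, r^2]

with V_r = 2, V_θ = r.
Inverse metric (diagonal): g^{rr} = 1, g^{θθ} = 1/r^2
V^i = g^{ij} V_j:
V^r = (1)(2) + (0)(r) = 2
V^θ = (0)(2) + (1/r^2)(r) = 1/r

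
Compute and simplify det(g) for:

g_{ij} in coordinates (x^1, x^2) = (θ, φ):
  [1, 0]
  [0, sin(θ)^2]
For a 2×2 metric: det(g) = g_{11}·g_{22} - g_{12}·g_{21}
= (1)·(sin(θ)^2) - (0)·(0)
= sin(θ)^2 - 0
det(g) = sin(θ)^2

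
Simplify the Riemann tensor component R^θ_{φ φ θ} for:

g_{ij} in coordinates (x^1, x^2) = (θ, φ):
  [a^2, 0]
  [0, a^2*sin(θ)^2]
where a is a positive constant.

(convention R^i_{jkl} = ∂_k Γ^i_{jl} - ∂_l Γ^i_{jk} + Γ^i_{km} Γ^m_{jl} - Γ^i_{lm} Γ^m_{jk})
Non-zero Christoffel symbols (Γ^k_{ij} = Γ^k_{ji}):
Γ^θ_{φ φ} = -sin(2*θ)/2
Γ^φ_{θ φ} = 1/tan(θ)
R^θ_{φ φ θ} = ∂_φ Γ^θ_{φ θ} - ∂_θ Γ^θ_{φ φ} + Γ^θ_{φ m} Γ^m_{φ θ} - Γ^θ_{θ m} Γ^m_{φ φ}
  = (0) - (-cos(2*θ)) + (-cos(θ)^2) - (0) = -sin(θ)^2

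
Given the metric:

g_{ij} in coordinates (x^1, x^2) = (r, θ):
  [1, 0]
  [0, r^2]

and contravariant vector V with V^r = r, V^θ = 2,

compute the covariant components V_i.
V_i = g_{ij} V^j:
V_r = (1)(r) + (0)(2) = r
V_θ = (0)(r) + (r^2)(2) = 2*r^2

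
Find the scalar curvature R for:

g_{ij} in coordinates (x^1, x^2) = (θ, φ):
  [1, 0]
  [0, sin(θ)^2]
Non-zero Christoffel symbols (Γ^k_{ij} = Γ^k_{ji}):
Γ^θ_{φ φ} = -sin(2*θ)/2
Γ^φ_{θ φ} = 1/tan(θ)
Ricci tensor (R_{ij} = R^k_{ikj}): R_{θθ} = 1, R_{θφ} = 0, R_{φφ} = sin(θ)^2
Inverse metric: g^{θθ} = 1, g^{φφ} = 1/sin(θ)^2
R = g^{ij} R_{ij} = (1)(1) + (1/sin(θ)^2)(sin(θ)^2) = 2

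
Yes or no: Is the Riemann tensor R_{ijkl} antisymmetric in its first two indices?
R_{ijkl} = -R_{jikl} (follows from metric compatibility).
Yes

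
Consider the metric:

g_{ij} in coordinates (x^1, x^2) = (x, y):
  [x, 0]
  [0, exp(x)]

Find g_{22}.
With x^1 = x, x^2 = y, g_{22} = g_{yy} is the row-2, column-2 entry of the matrix.
g_{22} = exp(x)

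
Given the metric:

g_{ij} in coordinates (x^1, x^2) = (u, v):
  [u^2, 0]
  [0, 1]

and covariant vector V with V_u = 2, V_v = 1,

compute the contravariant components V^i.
Inverse metric (diagonal): g^{uu} = 1/u^2, g^{vv} = 1
V^i = g^{ij} V_j:
V^u = (1/u^2)(2) + (0)(1) = 2/u^2
V^v = (0)(2) + (1)(1) = 1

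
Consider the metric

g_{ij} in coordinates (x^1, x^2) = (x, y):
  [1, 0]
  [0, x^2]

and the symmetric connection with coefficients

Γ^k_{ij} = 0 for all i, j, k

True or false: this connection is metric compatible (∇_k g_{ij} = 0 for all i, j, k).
Using ∇_k g_{ij} = ∂_k g_{ij} - Γ^m_{ki} g_{mj} - Γ^m_{kj} g_{im}:
∇_x g_{yy} = (2*x) - (0) - (0) = 2*x ≠ 0
So the connection is not metric compatible (it is not the Levi-Civita connection).
False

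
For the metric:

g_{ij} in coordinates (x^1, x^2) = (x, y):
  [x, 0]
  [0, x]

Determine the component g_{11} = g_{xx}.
With x^1 = x, x^2 = y, g_{11} = g_{xx} is the row-1, column-1 entry of the matrix.
g_{11} = x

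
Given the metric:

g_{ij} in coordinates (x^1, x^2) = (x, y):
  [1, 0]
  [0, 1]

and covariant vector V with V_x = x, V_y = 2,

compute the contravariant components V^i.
Inverse metric (diagonal): g^{xx} = 1, g^{yy} = 1
V^i = g^{ij} V_j:
V^x = (1)(x) + (0)(2) = x
V^y = (0)(x) + (1)(2) = 2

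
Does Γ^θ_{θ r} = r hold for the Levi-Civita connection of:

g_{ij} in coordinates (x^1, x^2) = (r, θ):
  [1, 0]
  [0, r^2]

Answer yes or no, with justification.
Γ^θ_{θ r} = (1/2) g^{θθ} (∂_θ g_{θr} + ∂_r g_{θθ} - ∂_θ g_{θr}) = (1/2)(1/r^2)((0) + (2*r) - (0)) = 1/r
This differs from the proposed value r.
No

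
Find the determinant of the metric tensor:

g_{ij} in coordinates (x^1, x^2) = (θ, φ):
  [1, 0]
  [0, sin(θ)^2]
For a 2×2 metric: det(g) = g_{11}·g_{22} - g_{12}·g_{21}
= (1)·(sin(θ)^2) - (0)·(0)
= sin(θ)^2 - 0
det(g) = sin(θ)^2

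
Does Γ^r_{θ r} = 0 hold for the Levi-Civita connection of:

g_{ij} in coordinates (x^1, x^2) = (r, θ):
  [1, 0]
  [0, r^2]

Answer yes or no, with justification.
Γ^r_{θ r} = (1/2) g^{rr} (∂_θ g_{rr} + ∂_r g_{rθ} - ∂_r g_{θr}) = (1/2)(1)((0) + (0) - (0)) = 0
This equals the proposed value 0.
Yes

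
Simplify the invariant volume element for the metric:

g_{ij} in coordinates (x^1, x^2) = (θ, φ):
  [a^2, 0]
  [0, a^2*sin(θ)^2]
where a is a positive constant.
det(g) = a^4*sin(θ)^2
√|det(g)| = a^2*sin(θ) (taking 0 < θ < π so that |sin(θ)| = sin(θ))
Volume element: dV = a^2*sin(θ) dθ dφ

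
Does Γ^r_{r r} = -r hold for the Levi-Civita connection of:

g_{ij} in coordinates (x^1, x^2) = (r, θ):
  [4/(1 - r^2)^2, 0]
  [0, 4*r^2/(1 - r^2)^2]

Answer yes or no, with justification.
Γ^r_{r r} = (1/2) g^{rr} (∂_r g_{rr} + ∂_r g_{rr} - ∂_r g_{rr}) = (1/2)((1 - r^2)^2/4)((16*r/(1 - r^2)^3) + (16*r/(1 - r^2)^3) - (16*r/(1 - r^2)^3)) = 2*r/(1 - r^2)
This differs from the proposed value -r.
No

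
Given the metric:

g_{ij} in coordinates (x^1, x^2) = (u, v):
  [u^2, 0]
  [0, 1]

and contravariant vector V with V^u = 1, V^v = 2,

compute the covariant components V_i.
V_i = g_{ij} V^j:
V_u = (u^2)(1) + (0)(2) = u^2
V_v = (0)(1) + (1)(2) = 2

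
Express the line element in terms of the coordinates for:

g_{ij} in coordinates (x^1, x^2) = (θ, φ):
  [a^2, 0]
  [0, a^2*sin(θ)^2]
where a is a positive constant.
ds^2 = g_{ij} dx^i dx^j; only the non-zero components contribute.
ds^2 = a^2 dθ^2 + a^2*sin(θ)^2 dφ^2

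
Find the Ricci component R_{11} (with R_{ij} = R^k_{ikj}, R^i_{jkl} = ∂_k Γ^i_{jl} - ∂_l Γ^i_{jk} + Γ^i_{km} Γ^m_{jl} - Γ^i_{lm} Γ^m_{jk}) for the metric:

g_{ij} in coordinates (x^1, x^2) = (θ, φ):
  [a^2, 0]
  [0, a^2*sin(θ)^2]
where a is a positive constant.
Non-zero Christoffel symbols (Γ^k_{ij} = Γ^k_{ji}):
Γ^θ_{φ φ} = -sin(2*θ)/2
Γ^φ_{θ φ} = 1/tan(θ)
R^θ_{θ θ θ} = 0 (a repeated index in an antisymmetric pair)
R^φ_{θ φ θ} = ∂_φ Γ^φ_{θ θ} - ∂_θ Γ^φ_{θ φ} + Γ^φ_{φ m} Γ^m_{θ θ} - Γ^φ_{θ m} Γ^m_{θ φ}
  = (0) - (-1/sin(θ)^2) + (0) - (1/tan(θ)^2) = 1
R_{θθ} = R^θ_{θ θ θ} + R^φ_{θ φ θ} = (0) + (1) = 1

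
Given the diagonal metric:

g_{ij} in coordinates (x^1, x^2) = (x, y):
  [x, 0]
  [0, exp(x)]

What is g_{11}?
With x^1 = x, x^2 = y, g_{11} = g_{xx} is the row-1, column-1 entry of the matrix.
g_{11} = x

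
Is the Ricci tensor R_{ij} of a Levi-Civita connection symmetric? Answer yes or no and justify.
R_{ij} = R^k_{ikj}; the pair symmetry R_{kilj} = R_{ljki} gives R_{ij} = R_{ji}.
Yes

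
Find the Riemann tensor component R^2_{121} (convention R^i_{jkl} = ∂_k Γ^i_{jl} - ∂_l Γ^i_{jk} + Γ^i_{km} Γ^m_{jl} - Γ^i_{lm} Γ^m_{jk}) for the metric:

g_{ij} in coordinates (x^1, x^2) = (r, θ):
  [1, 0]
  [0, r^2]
Non-zero Christoffel symbols (Γ^k_{ij} = Γ^k_{ji}):
Γ^r_{θ θ} = -r
Γ^θ_{r θ} = 1/r
R^θ_{r θ r} = ∂_θ Γ^θ_{r r} - ∂_r Γ^θ_{r θ} + Γ^θ_{θ m} Γ^m_{r r} - Γ^θ_{r m} Γ^m_{r θ}
  = (0) - (-1/r^2) + (0) - (1/r^2) = 0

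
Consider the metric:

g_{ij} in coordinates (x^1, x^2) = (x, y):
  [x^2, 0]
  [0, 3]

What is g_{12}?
With x^1 = x, x^2 = y, g_{12} = g_{xy} is the row-1, column-2 entry of the matrix.
g_{12} = 0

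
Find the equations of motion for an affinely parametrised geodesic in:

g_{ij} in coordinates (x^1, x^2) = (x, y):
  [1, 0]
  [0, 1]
Geodesic equation: d^2x^k/dλ^2 + Γ^k_{ij} (dx^i/dλ)(dx^j/dλ) = 0.
All Christoffel symbols vanish, so the geodesics are straight lines:
d^2x/dλ^2 = 0
d^2y/dλ^2 = 0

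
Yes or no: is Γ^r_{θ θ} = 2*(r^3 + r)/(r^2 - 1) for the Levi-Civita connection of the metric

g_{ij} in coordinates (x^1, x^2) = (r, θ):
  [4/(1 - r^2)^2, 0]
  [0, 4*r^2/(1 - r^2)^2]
Γ^r_{θ θ} = (1/2) g^{rr} (∂_θ g_{rθ} + ∂_θ g_{rθ} - ∂_r g_{θθ}) = (1/2)((1 - r^2)^2/4)((0) + (0) - (-8*(r^3 + r)/(r^2 - 1)^3)) = (r^3 + r)/(r^2 - 1)
This differs from the proposed value 2*(r^3 + r)/(r^2 - 1).
No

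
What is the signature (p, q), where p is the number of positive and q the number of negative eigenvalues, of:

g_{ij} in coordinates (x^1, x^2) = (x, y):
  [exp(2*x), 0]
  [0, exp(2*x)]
The metric is diagonal, so its eigenvalues are the diagonal entries: exp(2*x), exp(2*x) (at a generic point, where coordinate-dependent entries are positive).
2 positive, 0 negative.
(2, 0) - Riemannian (positive definite)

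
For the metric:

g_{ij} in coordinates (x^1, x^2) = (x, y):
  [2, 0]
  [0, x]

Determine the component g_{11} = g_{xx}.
With x^1 = x, x^2 = y, g_{11} = g_{xx} is the row-1, column-1 entry of the matrix.
g_{11} = 2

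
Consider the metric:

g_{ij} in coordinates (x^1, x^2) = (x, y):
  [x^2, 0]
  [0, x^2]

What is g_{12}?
With x^1 = x, x^2 = y, g_{12} = g_{xy} is the row-1, column-2 entry of the matrix.
g_{12} = 0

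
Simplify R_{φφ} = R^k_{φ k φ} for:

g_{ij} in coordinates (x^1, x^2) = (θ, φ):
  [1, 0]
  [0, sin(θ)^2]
Non-zero Christoffel symbols (Γ^k_{ij} = Γ^k_{ji}):
Γ^θ_{φ φ} = -sin(2*θ)/2
Γ^φ_{θ φ} = 1/tan(θ)
R^θ_{φ θ φ} = ∂_θ Γ^θ_{φ φ} - ∂_φ Γ^θ_{φ θ} + Γ^θ_{θ m} Γ^m_{φ φ} - Γ^θ_{φ m} Γ^m_{φ θ}
  = (-cos(2*θ)) - (0) + (0) - (-cos(θ)^2) = sin(θ)^2
R^φ_{φ φ φ} = 0 (a repeated index in an antisymmetric pair)
R_{φφ} = R^θ_{φ θ φ} + R^φ_{φ φ φ} = (sin(θ)^2) + (0) = sin(θ)^2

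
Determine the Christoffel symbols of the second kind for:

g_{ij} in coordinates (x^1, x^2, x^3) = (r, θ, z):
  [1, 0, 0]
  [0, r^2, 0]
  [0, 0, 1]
Using Γ^k_{ij} = (1/2) g^{km} (∂_i g_{mj} + ∂_j g_{mi} - ∂_m g_{ij}); the metric is diagonal, so only the m = k term contributes.
Non-zero symbols (using the symmetry Γ^k_{ij} = Γ^k_{ji}):
Γ^r_{θ θ} = (1/2) g^{rr} (∂_θ g_{rθ} + ∂_θ g_{rθ} - ∂_r g_{θθ}) = (1/2)(1)((0) + (0) - (2*r)) = -r
Γ^θ_{r θ} = (1/2) g^{θθ} (∂_r g_{θθ} + ∂_θ g_{θr} - ∂_θ g_{rθ}) = (1/2)(1/r^2)((2*r) + (0) - (0)) = 1/r
All other Christoffel symbols are zero.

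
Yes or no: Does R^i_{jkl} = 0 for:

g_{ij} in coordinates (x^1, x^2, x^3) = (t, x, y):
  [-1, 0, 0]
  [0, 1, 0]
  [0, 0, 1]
All metric components are constant, so every Christoffel symbol vanishes and R^i_{jkl} = 0.
Yes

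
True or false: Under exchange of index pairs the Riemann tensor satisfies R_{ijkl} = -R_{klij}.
The pair-exchange symmetry has a plus sign: R_{ijkl} = +R_{klij}.
False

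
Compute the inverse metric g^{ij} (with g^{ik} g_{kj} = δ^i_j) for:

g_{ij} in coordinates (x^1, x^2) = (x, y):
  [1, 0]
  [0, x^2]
The metric is diagonal, so g^{ij} is diagonal with entries 1/g_{ii}: diag(1, 1/(x^2)).
g^{ij}:
  [1, 0]
  [0, 1/x^2]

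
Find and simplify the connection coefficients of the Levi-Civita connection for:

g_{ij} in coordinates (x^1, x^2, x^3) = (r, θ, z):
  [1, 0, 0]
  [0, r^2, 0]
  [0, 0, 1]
Using Γ^k_{ij} = (1/2) g^{km} (∂_i g_{mj} + ∂_j g_{mi} - ∂_m g_{ij}); the metric is diagonal, so only the m = k term contributes.
Non-zero symbols (using the symmetry Γ^k_{ij} = Γ^k_{ji}):
Γ^r_{θ θ} = (1/2) g^{rr} (∂_θ g_{rθ} + ∂_θ g_{rθ} - ∂_r g_{θθ}) = (1/2)(1)((0) + (0) - (2*r)) = -r
Γ^θ_{r θ} = (1/2) g^{θθ} (∂_r g_{θθ} + ∂_θ g_{θr} - ∂_θ g_{rθ}) = (1/2)(1/r^2)((2*r) + (0) - (0)) = 1/r
All other Christoffel symbols are zero.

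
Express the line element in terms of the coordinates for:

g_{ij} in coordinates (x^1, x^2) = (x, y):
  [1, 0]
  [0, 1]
ds^2 = g_{ij} dx^i dx^j; only the non-zero components contribute.
ds^2 = dx^2 + dy^2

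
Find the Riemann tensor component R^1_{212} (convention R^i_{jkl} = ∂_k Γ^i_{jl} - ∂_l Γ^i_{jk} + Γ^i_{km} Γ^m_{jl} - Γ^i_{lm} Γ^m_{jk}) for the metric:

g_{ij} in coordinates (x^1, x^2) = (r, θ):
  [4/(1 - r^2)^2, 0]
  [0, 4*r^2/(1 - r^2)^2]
Non-zero Christoffel symbols (Γ^k_{ij} = Γ^k_{ji}):
Γ^r_{r r} = 2*r/(1 - r^2)
Γ^r_{θ θ} = (r^3 + r)/(r^2 - 1)
Γ^θ_{r θ} = (-r^2 - 1)/(r^3 - r)
R^r_{θ r θ} = ∂_r Γ^r_{θ θ} - ∂_θ Γ^r_{θ r} + Γ^r_{r m} Γ^m_{θ θ} - Γ^r_{θ m} Γ^m_{θ r}
  = ((r^4 - 4*r^2 - 1)/(r^2 - 1)^2) - (0) + (-2*r^2*(r^2 + 1)/(r^2 - 1)^2) - (-(r^2 + 1)^2/(r^2 - 1)^2) = -4*r^2/(r^2 - 1)^2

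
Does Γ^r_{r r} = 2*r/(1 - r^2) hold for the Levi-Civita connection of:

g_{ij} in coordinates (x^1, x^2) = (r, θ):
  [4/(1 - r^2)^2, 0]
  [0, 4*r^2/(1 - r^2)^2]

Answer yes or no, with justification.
Γ^r_{r r} = (1/2) g^{rr} (∂_r g_{rr} + ∂_r g_{rr} - ∂_r g_{rr}) = (1/2)((1 - r^2)^2/4)((16*r/(1 - r^2)^3) + (16*r/(1 - r^2)^3) - (16*r/(1 - r^2)^3)) = 2*r/(1 - r^2)
This equals the proposed value 2*r/(1 - r^2).
Yes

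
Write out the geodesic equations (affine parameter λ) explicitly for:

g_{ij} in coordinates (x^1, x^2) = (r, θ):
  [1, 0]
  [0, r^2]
Geodesic equation: d^2x^k/dλ^2 + Γ^k_{ij} (dx^i/dλ)(dx^j/dλ) = 0.
Non-zero Christoffel symbols:
Γ^r_{θ θ} = -r
Γ^θ_{r θ} = 1/r
Substituting (the symmetric pair Γ^k_{ij}, Γ^k_{ji} combines into a factor 2):
d^2r/dλ^2 - r (dθ/dλ)^2 = 0
d^2θ/dλ^2 + (2/r) (dr/dλ)(dθ/dλ) = 0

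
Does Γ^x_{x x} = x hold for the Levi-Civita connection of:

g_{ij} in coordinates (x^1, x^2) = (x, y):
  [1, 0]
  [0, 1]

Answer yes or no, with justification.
Γ^x_{x x} = (1/2) g^{xx} (∂_x g_{xx} + ∂_x g_{xx} - ∂_x g_{xx}) = (1/2)(1)((0) + (0) - (0)) = 0
This differs from the proposed value x.
No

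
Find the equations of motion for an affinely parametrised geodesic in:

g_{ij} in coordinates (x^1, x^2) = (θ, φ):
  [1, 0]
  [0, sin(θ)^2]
Geodesic equation: d^2x^k/dλ^2 + Γ^k_{ij} (dx^i/dλ)(dx^j/dλ) = 0.
Non-zero Christoffel symbols:
Γ^θ_{φ φ} = -sin(2*θ)/2
Γ^φ_{θ φ} = 1/tan(θ)
Substituting (the symmetric pair Γ^k_{ij}, Γ^k_{ji} combines into a factor 2):
d^2θ/dλ^2 - (sin(2*θ)/2) (dφ/dλ)^2 = 0
d^2φ/dλ^2 + (2/tan(θ)) (dθ/dλ)(dφ/dλ) = 0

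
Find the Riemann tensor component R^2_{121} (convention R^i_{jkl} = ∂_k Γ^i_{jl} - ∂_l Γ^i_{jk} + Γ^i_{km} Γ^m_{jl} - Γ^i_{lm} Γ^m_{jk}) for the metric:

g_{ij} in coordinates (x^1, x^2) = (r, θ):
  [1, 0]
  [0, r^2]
Non-zero Christoffel symbols (Γ^k_{ij} = Γ^k_{ji}):
Γ^r_{θ θ} = -r
Γ^θ_{r θ} = 1/r
R^θ_{r θ r} = ∂_θ Γ^θ_{r r} - ∂_r Γ^θ_{r θ} + Γ^θ_{θ m} Γ^m_{r r} - Γ^θ_{r m} Γ^m_{r θ}
  = (0) - (-1/r^2) + (0) - (1/r^2) = 0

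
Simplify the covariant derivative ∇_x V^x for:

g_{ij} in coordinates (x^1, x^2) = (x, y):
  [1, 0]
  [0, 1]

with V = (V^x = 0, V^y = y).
All Christoffel symbols are zero.
∇_x V^x = ∂_x V^x + Γ^x_{x j} V^j
  = (0) + (0)(0) + (0)(y)
  = 0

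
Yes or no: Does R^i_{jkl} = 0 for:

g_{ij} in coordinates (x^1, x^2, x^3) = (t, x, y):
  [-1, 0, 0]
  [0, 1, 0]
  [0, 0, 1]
All metric components are constant, so every Christoffel symbol vanishes and R^i_{jkl} = 0.
Yes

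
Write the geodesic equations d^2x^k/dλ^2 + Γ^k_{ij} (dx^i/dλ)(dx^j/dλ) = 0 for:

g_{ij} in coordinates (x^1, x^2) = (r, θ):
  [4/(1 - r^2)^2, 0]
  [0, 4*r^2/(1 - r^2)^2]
Geodesic equation: d^2x^k/dλ^2 + Γ^k_{ij} (dx^i/dλ)(dx^j/dλ) = 0.
Non-zero Christoffel symbols:
Γ^r_{r r} = 2*r/(1 - r^2)
Γ^r_{θ θ} = (r^3 + r)/(r^2 - 1)
Γ^θ_{r θ} = (-r^2 - 1)/(r^3 - r)
Substituting (the symmetric pair Γ^k_{ij}, Γ^k_{ji} combines into a factor 2):
d^2r/dλ^2 + (2*r/(1 - r^2)) (dr/dλ)^2 + ((r^3 + r)/(r^2 - 1)) (dθ/dλ)^2 = 0
d^2θ/dλ^2 + ((-2*r^2 - 2)/(r^3 - r)) (dr/dλ)(dθ/dλ) = 0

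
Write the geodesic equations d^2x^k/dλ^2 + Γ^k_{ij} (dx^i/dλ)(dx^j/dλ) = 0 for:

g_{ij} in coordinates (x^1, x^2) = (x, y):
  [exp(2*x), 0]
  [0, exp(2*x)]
Geodesic equation: d^2x^k/dλ^2 + Γ^k_{ij} (dx^i/dλ)(dx^j/dλ) = 0.
Non-zero Christoffel symbols:
Γ^x_{x x} = 1
Γ^x_{y y} = -1
Γ^y_{x y} = 1
Substituting (the symmetric pair Γ^k_{ij}, Γ^k_{ji} combines into a factor 2):
d^2x/dλ^2 + (dx/dλ)^2 - (dy/dλ)^2 = 0
d^2y/dλ^2 + 2 (dx/dλ)(dy/dλ) = 0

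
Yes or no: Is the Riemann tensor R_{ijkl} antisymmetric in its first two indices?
R_{ijkl} = -R_{jikl} (follows from metric compatibility).
Yes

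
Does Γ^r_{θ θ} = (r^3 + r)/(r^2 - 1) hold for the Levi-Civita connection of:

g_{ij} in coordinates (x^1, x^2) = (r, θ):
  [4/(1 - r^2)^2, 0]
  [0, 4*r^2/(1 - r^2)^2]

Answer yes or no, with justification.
Γ^r_{θ θ} = (1/2) g^{rr} (∂_θ g_{rθ} + ∂_θ g_{rθ} - ∂_r g_{θθ}) = (1/2)((1 - r^2)^2/4)((0) + (0) - (-8*(r^3 + r)/(r^2 - 1)^3)) = (r^3 + r)/(r^2 - 1)
This equals the proposed value (r^3 + r)/(r^2 - 1).
Yes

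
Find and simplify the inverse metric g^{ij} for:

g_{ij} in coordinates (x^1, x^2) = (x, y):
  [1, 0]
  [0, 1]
The metric is diagonal, so g^{ij} is diagonal with entries 1/g_{ii}: diag(1, 1).
g^{ij}:
  [1, 0]
  [0, 1]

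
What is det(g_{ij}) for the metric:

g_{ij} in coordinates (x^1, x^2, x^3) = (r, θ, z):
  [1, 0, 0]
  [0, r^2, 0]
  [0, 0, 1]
Diagonal metric: det(g) = g_{11}·g_{22}·g_{33}
= (1)·(r^2)·(1)
det(g) = r^2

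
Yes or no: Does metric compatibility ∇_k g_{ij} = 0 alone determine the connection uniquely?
One also needs vanishing torsion; metric compatibility plus torsion-freeness singles out the Levi-Civita connection.
No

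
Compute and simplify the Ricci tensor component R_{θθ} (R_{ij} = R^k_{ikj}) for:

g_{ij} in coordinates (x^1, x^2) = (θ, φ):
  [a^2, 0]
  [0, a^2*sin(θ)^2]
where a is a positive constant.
Non-zero Christoffel symbols (Γ^k_{ij} = Γ^k_{ji}):
Γ^θ_{φ φ} = -sin(2*θ)/2
Γ^φ_{θ φ} = 1/tan(θ)
R^θ_{θ θ θ} = 0 (a repeated index in an antisymmetric pair)
R^φ_{θ φ θ} = ∂_φ Γ^φ_{θ θ} - ∂_θ Γ^φ_{θ φ} + Γ^φ_{φ m} Γ^m_{θ θ} - Γ^φ_{θ m} Γ^m_{θ φ}
  = (0) - (-1/sin(θ)^2) + (0) - (1/tan(θ)^2) = 1
R_{θθ} = R^θ_{θ θ θ} + R^φ_{θ φ θ} = (0) + (1) = 1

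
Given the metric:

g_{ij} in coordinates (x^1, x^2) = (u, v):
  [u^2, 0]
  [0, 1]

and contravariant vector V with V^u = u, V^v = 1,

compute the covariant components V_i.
V_i = g_{ij} V^j:
V_u = (u^2)(u) + (0)(1) = u^3
V_v = (0)(u) + (1)(1) = 1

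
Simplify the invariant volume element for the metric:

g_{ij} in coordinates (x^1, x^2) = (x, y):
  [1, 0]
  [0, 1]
det(g) = 1
√|det(g)| = 1
Volume element: dV = 1 dx dy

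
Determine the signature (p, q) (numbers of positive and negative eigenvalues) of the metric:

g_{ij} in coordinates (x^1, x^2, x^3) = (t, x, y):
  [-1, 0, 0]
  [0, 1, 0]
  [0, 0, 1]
The metric is diagonal, so its eigenvalues are the diagonal entries: -1, 1, 1 (at a generic point, where coordinate-dependent entries are positive).
2 positive, 1 negative.
(2, 1) - Lorentzian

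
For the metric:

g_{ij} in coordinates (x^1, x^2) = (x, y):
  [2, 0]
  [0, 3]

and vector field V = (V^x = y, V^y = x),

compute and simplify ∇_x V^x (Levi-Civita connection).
All Christoffel symbols are zero.
∇_x V^x = ∂_x V^x + Γ^x_{x j} V^j
  = (0) + (0)(y) + (0)(x)
  = 0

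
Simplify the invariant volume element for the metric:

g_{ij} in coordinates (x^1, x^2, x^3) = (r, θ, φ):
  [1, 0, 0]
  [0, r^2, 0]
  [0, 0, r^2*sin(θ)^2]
det(g) = r^4*sin(θ)^2
√|det(g)| = r^2*sin(θ) (taking 0 < θ < π so that |sin(θ)| = sin(θ))
Volume element: dV = r^2*sin(θ) dr dθ dφ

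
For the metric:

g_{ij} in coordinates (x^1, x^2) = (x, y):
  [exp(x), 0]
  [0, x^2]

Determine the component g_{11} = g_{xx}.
With x^1 = x, x^2 = y, g_{11} = g_{xx} is the row-1, column-1 entry of the matrix.
g_{11} = exp(x)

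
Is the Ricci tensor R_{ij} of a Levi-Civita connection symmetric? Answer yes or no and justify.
R_{ij} = R^k_{ikj}; the pair symmetry R_{kilj} = R_{ljki} gives R_{ij} = R_{ji}.
Yes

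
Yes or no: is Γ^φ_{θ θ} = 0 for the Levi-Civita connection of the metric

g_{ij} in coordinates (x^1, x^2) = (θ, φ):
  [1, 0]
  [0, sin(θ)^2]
Γ^φ_{θ θ} = (1/2) g^{φφ} (∂_θ g_{φθ} + ∂_θ g_{φθ} - ∂_φ g_{θθ}) = (1/2)(1/sin(θ)^2)((0) + (0) - (0)) = 0
This equals the proposed value 0.
Yes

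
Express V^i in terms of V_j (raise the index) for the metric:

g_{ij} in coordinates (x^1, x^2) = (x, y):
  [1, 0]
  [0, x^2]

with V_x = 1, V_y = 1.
Inverse metric (diagonal): g^{xx} = 1, g^{yy} = 1/x^2
V^i = g^{ij} V_j:
V^x = (1)(1) + (0)(1) = 1
V^y = (0)(1) + (1/x^2)(1) = 1/x^2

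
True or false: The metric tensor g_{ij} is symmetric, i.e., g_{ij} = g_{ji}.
By definition the metric is a symmetric bilinear form, g_{ij} = g_{ji}.
True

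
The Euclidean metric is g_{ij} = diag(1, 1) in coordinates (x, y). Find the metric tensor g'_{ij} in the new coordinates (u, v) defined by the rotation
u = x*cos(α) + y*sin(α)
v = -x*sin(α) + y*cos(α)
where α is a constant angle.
Invert the transformation: x = u*cos(α) - v*sin(α), y = u*sin(α) + v*cos(α)
g'_{ij} = (∂x^k/∂x'^i)(∂x^l/∂x'^j) g_{kl}; with g_{kl} = δ_{kl} this is Σ_k (∂x^k/∂x'^i)(∂x^k/∂x'^j).
Jacobian: ∂x/∂u = cos(α), ∂x/∂v = -sin(α), ∂y/∂u = sin(α), ∂y/∂v = cos(α)
g'_{uu} = (cos(α))(cos(α)) + (sin(α))(sin(α)) = 1
g'_{uv} = (cos(α))(-sin(α)) + (sin(α))(cos(α)) = 0
g'_{vv} = (-sin(α))(-sin(α)) + (cos(α))(cos(α)) = 1
g'_{ij} = diag(1, 1)
The Euclidean metric is invariant under rotations.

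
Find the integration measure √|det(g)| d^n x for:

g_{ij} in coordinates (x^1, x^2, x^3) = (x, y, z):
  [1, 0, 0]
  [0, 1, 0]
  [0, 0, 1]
det(g) = 1
√|det(g)| = 1
Volume element: dV = 1 dx dy dz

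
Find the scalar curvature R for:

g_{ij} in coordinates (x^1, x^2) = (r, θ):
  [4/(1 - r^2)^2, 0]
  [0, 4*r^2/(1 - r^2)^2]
Non-zero Christoffel symbols (Γ^k_{ij} = Γ^k_{ji}):
Γ^r_{r r} = 2*r/(1 - r^2)
Γ^r_{θ θ} = (r^3 + r)/(r^2 - 1)
Γ^θ_{r θ} = (-r^2 - 1)/(r^3 - r)
Ricci tensor (R_{ij} = R^k_{ikj}): R_{rr} = -4/(r^2 - 1)^2, R_{rθ} = 0, R_{θθ} = -4*r^2/(r^2 - 1)^2
Inverse metric: g^{rr} = (1 - r^2)^2/4, g^{θθ} = (1 - r^2)^2/(4*r^2)
R = g^{ij} R_{ij} = ((1 - r^2)^2/4)(-4/(r^2 - 1)^2) + ((1 - r^2)^2/(4*r^2))(-4*r^2/(r^2 - 1)^2) = -2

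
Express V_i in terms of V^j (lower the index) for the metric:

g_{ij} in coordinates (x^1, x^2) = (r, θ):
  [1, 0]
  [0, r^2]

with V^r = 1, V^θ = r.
V_i = g_{ij} V^j:
V_r = (1)(1) + (0)(r) = 1
V_θ = (0)(1) + (r^2)(r) = r^3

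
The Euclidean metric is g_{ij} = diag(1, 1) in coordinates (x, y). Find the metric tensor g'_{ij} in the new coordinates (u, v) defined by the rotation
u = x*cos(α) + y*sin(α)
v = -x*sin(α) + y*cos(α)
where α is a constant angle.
Invert the transformation: x = u*cos(α) - v*sin(α), y = u*sin(α) + v*cos(α)
g'_{ij} = (∂x^k/∂x'^i)(∂x^l/∂x'^j) g_{kl}; with g_{kl} = δ_{kl} this is Σ_k (∂x^k/∂x'^i)(∂x^k/∂x'^j).
Jacobian: ∂x/∂u = cos(α), ∂x/∂v = -sin(α), ∂y/∂u = sin(α), ∂y/∂v = cos(α)
g'_{uu} = (cos(α))(cos(α)) + (sin(α))(sin(α)) = 1
g'_{uv} = (cos(α))(-sin(α)) + (sin(α))(cos(α)) = 0
g'_{vv} = (-sin(α))(-sin(α)) + (cos(α))(cos(α)) = 1
g'_{ij} = diag(1, 1)
The Euclidean metric is invariant under rotations.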